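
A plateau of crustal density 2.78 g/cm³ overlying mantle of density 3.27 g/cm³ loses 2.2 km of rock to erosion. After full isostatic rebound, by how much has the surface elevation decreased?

Rebound u = e ρ_c/ρ_m = 2.2 km × 2.78/3.27 = 1.87 km.
Net surface drop = e − u = 2.2 km − 1.87 km = e (ρ_m − ρ_c)/ρ_m = 0.33 km.

0.33 km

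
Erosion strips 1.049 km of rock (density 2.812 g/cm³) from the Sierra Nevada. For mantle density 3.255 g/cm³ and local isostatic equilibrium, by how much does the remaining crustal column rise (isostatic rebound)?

0.906 km

Unloading: uplift u = e ρ_c/ρ_m = 1.049 km × 2.812/3.255 = 0.906 km.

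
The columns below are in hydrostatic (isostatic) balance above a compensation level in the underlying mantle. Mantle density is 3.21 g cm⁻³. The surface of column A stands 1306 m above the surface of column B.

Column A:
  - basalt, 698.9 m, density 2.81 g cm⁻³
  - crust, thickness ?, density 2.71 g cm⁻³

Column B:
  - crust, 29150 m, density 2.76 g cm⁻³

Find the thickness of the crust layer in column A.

Take the compensation level at the base of the deeper column (depth z_c below the surface of column A) and equate Σ ρ_i t_i down to z_c; mantle fills any gap and the z_c terms cancel.
Column A: 698.9×2.81 + x×2.71 + (z_c − 698.9 − x)×3.21
Column B: 1306×0 + 29150×2.76 + (z_c − 1306 − 29150)×3.21
The z_c×3.21 term appears on both sides and cancels. Collect the known terms of each column as K = Σ(ρt)_known − 3.21 × (depth of known layers): K_A = 1963.909 − 3.21×698.9 = −279.56; K_B = 80454 − 3.21×(1306 + 29150) = −17309.76.
Balance: K_A − x×(3.21 − 2.71) = K_B, so x = (K_A − K_B)/(3.21 − 2.71) = 17030.2/0.5 = 34100 m.

34100 m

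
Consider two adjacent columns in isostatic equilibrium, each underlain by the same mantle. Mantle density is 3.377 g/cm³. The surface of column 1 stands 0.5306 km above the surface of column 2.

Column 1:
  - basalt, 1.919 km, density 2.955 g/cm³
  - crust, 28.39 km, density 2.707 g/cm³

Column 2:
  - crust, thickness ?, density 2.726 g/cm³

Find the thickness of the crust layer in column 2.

27.7 km

Take the compensation level at the base of the deeper column (depth z_c below the surface of column 1) and equate Σ ρ_i t_i down to z_c; mantle fills any gap and the z_c terms cancel.
Column 1: 1.919×2.955 + 28.39×2.707 + (z_c − 30.309)×3.377
Column 2: 0.5306×0 + x×2.726 + (z_c − 0.5306 − 0 − x)×3.377
The z_c×3.377 term appears on both sides and cancels. Collect the known terms of each column as K = Σ(ρt)_known − 3.377 × (depth of known layers): K_1 = 82.522375 − 3.377×30.309 = −19.831118; K_2 = 0 − 3.377×(0.5306 + 0) = −1.7918362.
Balance: K_1 = K_2 − x×(3.377 − 2.726), so x = (K_2 − K_1)/(3.377 − 2.726) = 18.0393/0.651 = 27.7 km.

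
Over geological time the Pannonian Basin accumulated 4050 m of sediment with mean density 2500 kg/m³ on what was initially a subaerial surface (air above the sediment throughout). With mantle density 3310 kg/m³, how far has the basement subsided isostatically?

Subaerial load: s = t ρ_sed / ρ_m = 4050 m × 2500/3310 = 3060 m.

3060 m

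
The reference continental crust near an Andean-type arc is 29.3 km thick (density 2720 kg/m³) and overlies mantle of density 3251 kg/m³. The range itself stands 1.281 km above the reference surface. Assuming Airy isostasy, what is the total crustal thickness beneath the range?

37.1 km

Root depth r = h ρ_c / (ρ_m − ρ_c) = 1.281 km × 2720 / 531 = 6.562 km.
Total thickness = T + h + r = 29.3 km + 1.281 km + 6.562 km = 37.1 km.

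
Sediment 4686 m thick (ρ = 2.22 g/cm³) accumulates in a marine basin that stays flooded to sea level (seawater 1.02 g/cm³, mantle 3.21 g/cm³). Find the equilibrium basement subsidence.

Submarine loading: the sediment displaces seawater, and the subsidence is in turn flooded, so s (ρ_m − ρ_w) = t (ρ_sed − ρ_w).
s = 4686 m × (2.22 − 1.02) / (3.21 − 1.02) = 2570 m.

2570 m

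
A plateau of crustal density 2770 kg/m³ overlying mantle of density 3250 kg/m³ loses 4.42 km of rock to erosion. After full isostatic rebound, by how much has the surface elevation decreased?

0.653 km

Rebound u = e ρ_c/ρ_m = 4.42 km × 2770/3250 = 3.767 km.
Net surface drop = e − u = 4.42 km − 3.767 km = e (ρ_m − ρ_c)/ρ_m = 0.653 km.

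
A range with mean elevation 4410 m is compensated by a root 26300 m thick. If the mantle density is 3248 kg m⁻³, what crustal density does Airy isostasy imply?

ρ_c h = (ρ_m − ρ_c) r → ρ_c (h + r) = ρ_m r → ρ_c = ρ_m r / (h + r).
ρ_c = 3248 × 26300 m / (4410 m + 26300 m) = 2780 kg m⁻³.

2780 kg m⁻³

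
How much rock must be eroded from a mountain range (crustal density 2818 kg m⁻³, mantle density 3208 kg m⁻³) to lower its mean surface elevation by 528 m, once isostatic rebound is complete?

4340 m

Net drop Δ = e − u = e − e ρ_c/ρ_m = e (ρ_m − ρ_c)/ρ_m.
e = Δ ρ_m/(ρ_m − ρ_c) = 528 m × 3208/390 = 4340 m.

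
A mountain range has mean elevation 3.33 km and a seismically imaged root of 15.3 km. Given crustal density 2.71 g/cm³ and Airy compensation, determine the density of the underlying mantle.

3.3 g/cm³

Airy balance: ρ_c h = (ρ_m − ρ_c) r → ρ_m = ρ_c (1 + h/r).
ρ_m = 2.71 × (1 + 3.33 km/15.3 km) = 3.3 g/cm³.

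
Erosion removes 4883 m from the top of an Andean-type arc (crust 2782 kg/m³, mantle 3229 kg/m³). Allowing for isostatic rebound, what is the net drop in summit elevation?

Rebound u = e ρ_c/ρ_m = 4883 m × 2782/3229 = 4207 m.
Net surface drop = e − u = 4883 m − 4207 m = e (ρ_m − ρ_c)/ρ_m = 676 m.

676 m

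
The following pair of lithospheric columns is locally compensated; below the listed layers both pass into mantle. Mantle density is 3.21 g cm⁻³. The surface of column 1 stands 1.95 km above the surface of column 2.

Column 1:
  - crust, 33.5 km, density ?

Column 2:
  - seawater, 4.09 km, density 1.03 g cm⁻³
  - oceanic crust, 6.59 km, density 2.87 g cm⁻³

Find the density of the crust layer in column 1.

2.69 g cm⁻³

Take the compensation level at the base of the deeper column (depth z_c below the surface of column 1) and equate Σ ρ_i t_i down to z_c; mantle fills any gap and the z_c terms cancel.
Column 1: 33.5×ρ + (z_c − 33.5)×3.21
Column 2: 1.95×0 + 4.09×1.03 + 6.59×2.87 + (z_c − 1.95 − 10.68)×3.21
The z_c×3.21 term appears on both sides and cancels. Collect the known terms of each column as K = Σ(ρt)_known − 3.21 × (depth of known layers): K_1 = 0 − 3.21×33.5 = −107.535; K_2 = 23.126 − 3.21×(1.95 + 10.68) = −17.4163.
Balance: K_1 + 33.5×ρ = K_2, so ρ = (K_2 − K_1)/33.5 = 90.1187/33.5 = 2.69 g cm⁻³.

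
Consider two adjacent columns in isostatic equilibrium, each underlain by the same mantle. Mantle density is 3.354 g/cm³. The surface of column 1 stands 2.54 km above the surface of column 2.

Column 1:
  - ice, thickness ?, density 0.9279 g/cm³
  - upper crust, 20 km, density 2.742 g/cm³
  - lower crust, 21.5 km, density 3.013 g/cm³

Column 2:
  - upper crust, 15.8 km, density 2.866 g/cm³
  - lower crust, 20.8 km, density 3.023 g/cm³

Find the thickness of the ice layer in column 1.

Take the compensation level at the base of the deeper column (depth z_c below the surface of column 1) and equate Σ ρ_i t_i down to z_c; mantle fills any gap and the z_c terms cancel.
Column 1: x×0.9279 + 20×2.742 + 21.5×3.013 + (z_c − 41.5 − x)×3.354
Column 2: 2.54×0 + 15.8×2.866 + 20.8×3.023 + (z_c − 2.54 − 36.6)×3.354
The z_c×3.354 term appears on both sides and cancels. Collect the known terms of each column as K = Σ(ρt)_known − 3.354 × (depth of known layers): K_1 = 119.6195 − 3.354×41.5 = −19.5715; K_2 = 108.1612 − 3.354×(2.54 + 36.6) = −23.11436.
Balance: K_1 − x×(3.354 − 0.9279) = K_2, so x = (K_1 − K_2)/(3.354 − 0.9279) = 3.54286/2.4261 = 1.46 km.

1.46 km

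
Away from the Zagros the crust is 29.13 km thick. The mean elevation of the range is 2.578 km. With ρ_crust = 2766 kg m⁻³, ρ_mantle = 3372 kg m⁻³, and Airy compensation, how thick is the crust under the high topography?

Root depth r = h ρ_c / (ρ_m − ρ_c) = 2.578 km × 2766 / 606 = 11.77 km.
Total thickness = T + h + r = 29.13 km + 2.578 km + 11.77 km = 43.5 km.

43.5 km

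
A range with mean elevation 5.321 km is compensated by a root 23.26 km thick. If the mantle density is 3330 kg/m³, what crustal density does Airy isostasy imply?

ρ_c h = (ρ_m − ρ_c) r → ρ_c (h + r) = ρ_m r → ρ_c = ρ_m r / (h + r).
ρ_c = 3330 × 23.26 km / (5.321 km + 23.26 km) = 2710 kg/m³.

2710 kg/m³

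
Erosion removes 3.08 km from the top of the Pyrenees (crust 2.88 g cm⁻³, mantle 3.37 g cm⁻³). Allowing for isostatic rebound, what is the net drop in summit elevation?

Rebound u = e ρ_c/ρ_m = 3.08 km × 2.88/3.37 = 2.632 km.
Net surface drop = e − u = 3.08 km − 2.632 km = e (ρ_m − ρ_c)/ρ_m = 0.448 km.

0.448 km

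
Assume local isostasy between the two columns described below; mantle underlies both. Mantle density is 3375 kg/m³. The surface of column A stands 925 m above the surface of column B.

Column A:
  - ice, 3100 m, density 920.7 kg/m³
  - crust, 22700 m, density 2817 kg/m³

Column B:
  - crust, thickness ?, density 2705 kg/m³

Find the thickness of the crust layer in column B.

25600 m

Take the compensation level at the base of the deeper column (depth z_c below the surface of column A) and equate Σ ρ_i t_i down to z_c; mantle fills any gap and the z_c terms cancel.
Column A: 3100×920.7 + 22700×2817 + (z_c − 25800)×3375
Column B: 925×0 + x×2705 + (z_c − 925 − 0 − x)×3375
The z_c×3375 term appears on both sides and cancels. Collect the known terms of each column as K = Σ(ρt)_known − 3375 × (depth of known layers): K_A = 66800070 − 3375×25800 = −20274930; K_B = 0 − 3375×(925 + 0) = −3121875.
Balance: K_A = K_B − x×(3375 − 2705), so x = (K_B − K_A)/(3375 − 2705) = 17153100/670 = 25600 m.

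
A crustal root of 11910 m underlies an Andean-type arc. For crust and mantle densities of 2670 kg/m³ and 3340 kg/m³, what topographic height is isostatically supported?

Isostatic balance requires: ρ_c h = (ρ_m − ρ_c) r.
h = r (ρ_m − ρ_c) / ρ_c = 11910 m × (3340 − 2670) / 2670 = 2990 m.

2990 m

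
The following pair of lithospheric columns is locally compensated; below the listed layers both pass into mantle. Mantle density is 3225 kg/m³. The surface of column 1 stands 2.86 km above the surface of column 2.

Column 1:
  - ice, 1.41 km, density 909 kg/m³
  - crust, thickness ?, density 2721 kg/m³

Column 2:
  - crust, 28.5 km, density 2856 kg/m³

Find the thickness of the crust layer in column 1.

32.7 km

Take the compensation level at the base of the deeper column (depth z_c below the surface of column 1) and equate Σ ρ_i t_i down to z_c; mantle fills any gap and the z_c terms cancel.
Column 1: 1.41×909 + x×2721 + (z_c − 1.41 − x)×3225
Column 2: 2.86×0 + 28.5×2856 + (z_c − 2.86 − 28.5)×3225
The z_c×3225 term appears on both sides and cancels. Collect the known terms of each column as K = Σ(ρt)_known − 3225 × (depth of known layers): K_1 = 1281.69 − 3225×1.41 = −3265.56; K_2 = 81396 − 3225×(2.86 + 28.5) = −19740.
Balance: K_1 − x×(3225 − 2721) = K_2, so x = (K_1 − K_2)/(3225 − 2721) = 16474.4/504 = 32.7 km.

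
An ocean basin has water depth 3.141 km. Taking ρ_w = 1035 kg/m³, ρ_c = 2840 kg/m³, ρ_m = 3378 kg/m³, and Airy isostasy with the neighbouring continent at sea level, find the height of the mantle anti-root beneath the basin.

Equating mass per unit area of the two columns: replacing crust with seawater at the top is compensated by replacing crust with mantle at the base: d (ρ_c − ρ_w) = a (ρ_m − ρ_c).
a = d (ρ_c − ρ_w)/(ρ_m − ρ_c) = 3.141 km × 1805/538 = 10.5 km.

10.5 km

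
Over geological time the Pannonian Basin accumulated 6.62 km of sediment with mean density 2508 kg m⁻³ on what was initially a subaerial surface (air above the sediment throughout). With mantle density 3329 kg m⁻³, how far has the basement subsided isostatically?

4.99 km

Subaerial load: s = t ρ_sed / ρ_m = 6.62 km × 2508/3329 = 4.99 km.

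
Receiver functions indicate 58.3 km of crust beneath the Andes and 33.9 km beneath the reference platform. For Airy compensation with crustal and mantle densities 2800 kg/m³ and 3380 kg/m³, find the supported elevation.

Excess crust Δ = 58.3 km − 33.9 km = 24.4 km, split between elevation h and root r with h + r = Δ.
Airy balance ρ_c h = (ρ_m − ρ_c) r gives r = h ρ_c/(ρ_m − ρ_c), so h (1 + ρ_c/(ρ_m − ρ_c)) = Δ, i.e. h = Δ (ρ_m − ρ_c)/ρ_m.
h = 24.4 km × 580/3380 = 4.19 km.

4.19 km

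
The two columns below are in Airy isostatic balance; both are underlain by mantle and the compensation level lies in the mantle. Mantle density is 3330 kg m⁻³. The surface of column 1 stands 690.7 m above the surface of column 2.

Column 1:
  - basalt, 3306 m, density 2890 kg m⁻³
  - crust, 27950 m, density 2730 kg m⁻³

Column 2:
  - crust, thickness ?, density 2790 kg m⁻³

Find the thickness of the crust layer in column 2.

29500 m

Take the compensation level at the base of the deeper column (depth z_c below the surface of column 1) and equate Σ ρ_i t_i down to z_c; mantle fills any gap and the z_c terms cancel.
Column 1: 3306×2890 + 27950×2730 + (z_c − 31256)×3330
Column 2: 690.7×0 + x×2790 + (z_c − 690.7 − 0 − x)×3330
The z_c×3330 term appears on both sides and cancels. Collect the known terms of each column as K = Σ(ρt)_known − 3330 × (depth of known layers): K_1 = 85857840 − 3330×31256 = −18224640; K_2 = 0 − 3330×(690.7 + 0) = −2300031.
Balance: K_1 = K_2 − x×(3330 − 2790), so x = (K_2 − K_1)/(3330 − 2790) = 15924600/540 = 29500 m.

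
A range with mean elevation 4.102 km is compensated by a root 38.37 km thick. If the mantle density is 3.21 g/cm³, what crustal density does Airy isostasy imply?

ρ_c h = (ρ_m − ρ_c) r → ρ_c (h + r) = ρ_m r → ρ_c = ρ_m r / (h + r).
ρ_c = 3.21 × 38.37 km / (4.102 km + 38.37 km) = 2.9 g/cm³.

2.9 g/cm³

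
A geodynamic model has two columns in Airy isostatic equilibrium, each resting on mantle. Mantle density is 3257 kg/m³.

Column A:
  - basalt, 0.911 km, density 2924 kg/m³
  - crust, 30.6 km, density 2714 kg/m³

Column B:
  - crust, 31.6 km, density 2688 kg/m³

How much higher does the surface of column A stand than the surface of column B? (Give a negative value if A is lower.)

For any compensation level in the mantle, the mantle terms cancel and isostasy reduces to e = (Σt_A − Σt_B) − (Σ(ρt)_A − Σ(ρt)_B) / ρ_m.
Σt_A = 31.511 km; Σt_B = 31.6 km; Σ(ρt)_A = 85712.164; Σ(ρt)_B = 84940.8 (in km·kg/m³).
e = (31.511 − 31.6) − (85712.164 − 84940.8) / 3257 = −0.326 km.

−0.326 km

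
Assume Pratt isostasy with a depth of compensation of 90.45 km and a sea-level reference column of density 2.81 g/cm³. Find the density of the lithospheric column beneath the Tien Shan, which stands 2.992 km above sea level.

Pratt balance: ρ_ref D = ρ (D + h).
ρ = ρ_ref D/(D + h) = 2.81 × 90.45 km/(90.45 km + 2.992 km) = 2.72 g/cm³.

2.72 g/cm³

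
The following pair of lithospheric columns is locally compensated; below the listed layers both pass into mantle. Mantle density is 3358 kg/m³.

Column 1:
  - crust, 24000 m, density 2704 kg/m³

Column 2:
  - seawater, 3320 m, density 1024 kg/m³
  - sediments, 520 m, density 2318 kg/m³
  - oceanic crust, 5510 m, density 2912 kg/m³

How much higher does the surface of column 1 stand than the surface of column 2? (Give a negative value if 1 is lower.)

1470 m

For any compensation level in the mantle, the mantle terms cancel and isostasy reduces to e = (Σt_1 − Σt_2) − (Σ(ρt)_1 − Σ(ρt)_2) / ρ_m.
Σt_1 = 24000 m; Σt_2 = 9350 m; Σ(ρt)_1 = 64896000; Σ(ρt)_2 = 20650160 (in m·kg/m³).
e = (24000 − 9350) − (64896000 − 20650160) / 3358 = 1470 m.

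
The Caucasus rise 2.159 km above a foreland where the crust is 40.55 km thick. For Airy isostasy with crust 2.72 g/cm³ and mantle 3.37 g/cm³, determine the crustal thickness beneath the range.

51.7 km

Root depth r = h ρ_c / (ρ_m − ρ_c) = 2.159 km × 2.72 / 0.65 = 9.035 km.
Total thickness = T + h + r = 40.55 km + 2.159 km + 9.035 km = 51.7 km.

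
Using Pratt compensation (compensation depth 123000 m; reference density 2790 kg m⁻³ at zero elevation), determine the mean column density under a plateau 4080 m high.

2700 kg m⁻³

Pratt balance: ρ_ref D = ρ (D + h).
ρ = ρ_ref D/(D + h) = 2790 × 123000 m/(123000 m + 4080 m) = 2700 kg m⁻³.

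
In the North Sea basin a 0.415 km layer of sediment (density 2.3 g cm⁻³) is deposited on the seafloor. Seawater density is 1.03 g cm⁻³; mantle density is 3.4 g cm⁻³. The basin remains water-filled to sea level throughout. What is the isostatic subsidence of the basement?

Submarine loading: the sediment displaces seawater, and the subsidence is in turn flooded, so s (ρ_m − ρ_w) = t (ρ_sed − ρ_w).
s = 0.415 km × (2.3 − 1.03) / (3.4 − 1.03) = 0.222 km.

0.222 km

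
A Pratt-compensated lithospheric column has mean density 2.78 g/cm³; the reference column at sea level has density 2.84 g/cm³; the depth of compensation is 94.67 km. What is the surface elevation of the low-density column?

ρ_ref D = ρ (D + h) → h = D (ρ_ref − ρ)/ρ.
h = 94.67 km × (2.84 − 2.78)/2.78 = 2.04 km.

2.04 km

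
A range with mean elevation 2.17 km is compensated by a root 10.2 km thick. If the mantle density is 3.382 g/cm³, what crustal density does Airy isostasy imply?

2.79 g/cm³

ρ_c h = (ρ_m − ρ_c) r → ρ_c (h + r) = ρ_m r → ρ_c = ρ_m r / (h + r).
ρ_c = 3.382 × 10.2 km / (2.17 km + 10.2 km) = 2.79 g/cm³.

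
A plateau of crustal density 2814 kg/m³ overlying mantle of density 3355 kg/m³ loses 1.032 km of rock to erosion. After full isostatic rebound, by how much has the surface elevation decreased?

0.166 km

Rebound u = e ρ_c/ρ_m = 1.032 km × 2814/3355 = 0.8656 km.
Net surface drop = e − u = 1.032 km − 0.8656 km = e (ρ_m − ρ_c)/ρ_m = 0.166 km.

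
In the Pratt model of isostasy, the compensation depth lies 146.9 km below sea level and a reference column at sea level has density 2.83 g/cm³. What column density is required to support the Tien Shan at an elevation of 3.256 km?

Pratt balance: ρ_ref D = ρ (D + h).
ρ = ρ_ref D/(D + h) = 2.83 × 146.9 km/(146.9 km + 3.256 km) = 2.77 g/cm³.

2.77 g/cm³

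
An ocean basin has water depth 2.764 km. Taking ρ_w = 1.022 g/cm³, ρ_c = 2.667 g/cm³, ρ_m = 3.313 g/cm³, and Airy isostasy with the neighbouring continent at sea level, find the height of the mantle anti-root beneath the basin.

7.04 km

By Archimedes' principle applied to the lithosphere: replacing crust with seawater at the top is compensated by replacing crust with mantle at the base: d (ρ_c − ρ_w) = a (ρ_m − ρ_c).
a = d (ρ_c − ρ_w)/(ρ_m − ρ_c) = 2.764 km × 1.645/0.646 = 7.04 km.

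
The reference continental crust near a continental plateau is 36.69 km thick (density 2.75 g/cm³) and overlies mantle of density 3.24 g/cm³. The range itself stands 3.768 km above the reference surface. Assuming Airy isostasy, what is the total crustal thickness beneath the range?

Root depth r = h ρ_c / (ρ_m − ρ_c) = 3.768 km × 2.75 / 0.49 = 21.15 km.
Total thickness = T + h + r = 36.69 km + 3.768 km + 21.15 km = 61.6 km.

61.6 km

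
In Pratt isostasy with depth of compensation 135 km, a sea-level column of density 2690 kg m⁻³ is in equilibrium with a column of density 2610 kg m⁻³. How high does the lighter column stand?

4.14 km

ρ_ref D = ρ (D + h) → h = D (ρ_ref − ρ)/ρ.
h = 135 km × (2690 − 2610)/2610 = 4.14 km.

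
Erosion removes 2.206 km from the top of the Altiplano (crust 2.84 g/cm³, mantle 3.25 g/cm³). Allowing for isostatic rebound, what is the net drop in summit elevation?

Rebound u = e ρ_c/ρ_m = 2.206 km × 2.84/3.25 = 1.928 km.
Net surface drop = e − u = 2.206 km − 1.928 km = e (ρ_m − ρ_c)/ρ_m = 0.278 km.

0.278 km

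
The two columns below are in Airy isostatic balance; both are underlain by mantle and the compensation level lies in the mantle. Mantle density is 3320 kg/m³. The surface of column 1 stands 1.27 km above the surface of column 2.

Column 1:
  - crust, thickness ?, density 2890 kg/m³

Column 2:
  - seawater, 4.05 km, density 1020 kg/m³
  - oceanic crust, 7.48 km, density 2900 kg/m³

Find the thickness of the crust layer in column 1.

38.8 km

Take the compensation level at the base of the deeper column (depth z_c below the surface of column 1) and equate Σ ρ_i t_i down to z_c; mantle fills any gap and the z_c terms cancel.
Column 1: x×2890 + (z_c − 0 − x)×3320
Column 2: 1.27×0 + 4.05×1020 + 7.48×2900 + (z_c − 1.27 − 11.53)×3320
The z_c×3320 term appears on both sides and cancels. Collect the known terms of each column as K = Σ(ρt)_known − 3320 × (depth of known layers): K_1 = 0 − 3320×0 = 0; K_2 = 25823 − 3320×(1.27 + 11.53) = −16673.
Balance: K_1 − x×(3320 − 2890) = K_2, so x = (K_1 − K_2)/(3320 − 2890) = 16673/430 = 38.8 km.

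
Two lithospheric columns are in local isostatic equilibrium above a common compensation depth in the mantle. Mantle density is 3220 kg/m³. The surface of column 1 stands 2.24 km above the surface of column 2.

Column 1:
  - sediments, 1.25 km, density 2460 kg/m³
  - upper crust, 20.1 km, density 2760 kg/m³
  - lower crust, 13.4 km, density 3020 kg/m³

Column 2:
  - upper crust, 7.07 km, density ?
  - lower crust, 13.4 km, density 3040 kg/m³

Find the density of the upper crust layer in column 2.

2760 kg/m³

Take the compensation level at the base of the deeper column (depth z_c below the surface of column 1) and equate Σ ρ_i t_i down to z_c; mantle fills any gap and the z_c terms cancel.
Column 1: 1.25×2460 + 20.1×2760 + 13.4×3020 + (z_c − 34.75)×3220
Column 2: 2.24×0 + 7.07×ρ + 13.4×3040 + (z_c − 2.24 − 20.47)×3220
The z_c×3220 term appears on both sides and cancels. Collect the known terms of each column as K = Σ(ρt)_known − 3220 × (depth of known layers): K_1 = 99019 − 3220×34.75 = −12876; K_2 = 40736 − 3220×(2.24 + 20.47) = −32390.2.
Balance: K_1 = K_2 + 7.07×ρ, so ρ = (K_1 − K_2)/7.07 = 19514.2/7.07 = 2760 kg/m³.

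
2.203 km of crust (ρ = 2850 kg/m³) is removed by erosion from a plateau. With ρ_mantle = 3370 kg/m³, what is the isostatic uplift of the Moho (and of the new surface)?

Unloading: uplift u = e ρ_c/ρ_m = 2.203 km × 2850/3370 = 1.86 km.

1.86 km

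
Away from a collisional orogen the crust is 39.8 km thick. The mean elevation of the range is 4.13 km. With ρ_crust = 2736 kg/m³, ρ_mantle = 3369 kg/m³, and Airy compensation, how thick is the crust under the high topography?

Root depth r = h ρ_c / (ρ_m − ρ_c) = 4.13 km × 2736 / 633 = 17.85 km.
Total thickness = T + h + r = 39.8 km + 4.13 km + 17.85 km = 61.8 km.

61.8 km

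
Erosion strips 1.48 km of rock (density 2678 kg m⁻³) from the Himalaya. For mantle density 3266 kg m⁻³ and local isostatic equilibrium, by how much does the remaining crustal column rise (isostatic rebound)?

1.21 km

Unloading: uplift u = e ρ_c/ρ_m = 1.48 km × 2678/3266 = 1.21 km.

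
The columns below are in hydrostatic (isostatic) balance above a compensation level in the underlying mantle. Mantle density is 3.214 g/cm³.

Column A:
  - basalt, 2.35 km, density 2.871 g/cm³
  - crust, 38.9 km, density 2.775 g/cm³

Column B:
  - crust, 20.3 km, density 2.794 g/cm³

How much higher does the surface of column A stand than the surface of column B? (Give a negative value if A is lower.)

2.91 km

For any compensation level in the mantle, the mantle terms cancel and isostasy reduces to e = (Σt_A − Σt_B) − (Σ(ρt)_A − Σ(ρt)_B) / ρ_m.
Σt_A = 41.25 km; Σt_B = 20.3 km; Σ(ρt)_A = 114.69435; Σ(ρt)_B = 56.7182 (in km·g/cm³).
e = (41.25 − 20.3) − (114.69435 − 56.7182) / 3.214 = 2.91 km.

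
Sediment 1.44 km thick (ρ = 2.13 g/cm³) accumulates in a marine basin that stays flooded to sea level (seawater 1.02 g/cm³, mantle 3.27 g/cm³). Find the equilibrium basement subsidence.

Submarine loading: the sediment displaces seawater, and the subsidence is in turn flooded, so s (ρ_m − ρ_w) = t (ρ_sed − ρ_w).
s = 1.44 km × (2.13 − 1.02) / (3.27 − 1.02) = 0.71 km.

0.71 km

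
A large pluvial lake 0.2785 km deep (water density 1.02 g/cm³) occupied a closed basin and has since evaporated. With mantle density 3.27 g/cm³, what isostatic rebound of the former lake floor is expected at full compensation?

u = d ρ_w/ρ_m = 0.2785 km × 1.02/3.27 = 0.0869 km.

0.0869 km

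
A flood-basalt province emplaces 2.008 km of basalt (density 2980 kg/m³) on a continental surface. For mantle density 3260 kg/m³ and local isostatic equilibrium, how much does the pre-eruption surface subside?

1.84 km

Subaerial loading: s = t ρ_load / ρ_m.
s = 2.008 km × 2980/3260 = 1.84 km.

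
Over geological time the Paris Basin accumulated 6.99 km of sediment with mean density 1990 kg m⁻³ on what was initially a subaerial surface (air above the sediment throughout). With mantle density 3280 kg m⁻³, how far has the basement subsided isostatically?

Subaerial load: s = t ρ_sed / ρ_m = 6.99 km × 1990/3280 = 4.24 km.

4.24 km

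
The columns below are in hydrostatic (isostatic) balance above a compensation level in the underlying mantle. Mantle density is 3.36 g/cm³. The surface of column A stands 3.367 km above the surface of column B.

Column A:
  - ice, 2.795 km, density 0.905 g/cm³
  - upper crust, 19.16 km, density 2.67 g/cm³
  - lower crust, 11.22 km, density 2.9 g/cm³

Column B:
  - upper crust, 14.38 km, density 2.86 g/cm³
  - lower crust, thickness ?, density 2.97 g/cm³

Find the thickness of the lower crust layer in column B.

Take the compensation level at the base of the deeper column (depth z_c below the surface of column A) and equate Σ ρ_i t_i down to z_c; mantle fills any gap and the z_c terms cancel.
Column A: 2.795×0.905 + 19.16×2.67 + 11.22×2.9 + (z_c − 33.175)×3.36
Column B: 3.367×0 + 14.38×2.86 + x×2.97 + (z_c − 3.367 − 14.38 − x)×3.36
The z_c×3.36 term appears on both sides and cancels. Collect the known terms of each column as K = Σ(ρt)_known − 3.36 × (depth of known layers): K_A = 86.224675 − 3.36×33.175 = −25.243325; K_B = 41.1268 − 3.36×(3.367 + 14.38) = −18.50312.
Balance: K_A = K_B − x×(3.36 − 2.97), so x = (K_B − K_A)/(3.36 − 2.97) = 6.7402/0.39 = 17.3 km.

17.3 km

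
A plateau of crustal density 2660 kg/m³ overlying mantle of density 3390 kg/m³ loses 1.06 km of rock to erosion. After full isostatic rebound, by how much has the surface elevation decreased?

0.228 km

Rebound u = e ρ_c/ρ_m = 1.06 km × 2660/3390 = 0.8317 km.
Net surface drop = e − u = 1.06 km − 0.8317 km = e (ρ_m − ρ_c)/ρ_m = 0.228 km.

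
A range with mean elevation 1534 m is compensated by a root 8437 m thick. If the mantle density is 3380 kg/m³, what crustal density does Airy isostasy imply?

2860 kg/m³

ρ_c h = (ρ_m − ρ_c) r → ρ_c (h + r) = ρ_m r → ρ_c = ρ_m r / (h + r).
ρ_c = 3380 × 8437 m / (1534 m + 8437 m) = 2860 kg/m³.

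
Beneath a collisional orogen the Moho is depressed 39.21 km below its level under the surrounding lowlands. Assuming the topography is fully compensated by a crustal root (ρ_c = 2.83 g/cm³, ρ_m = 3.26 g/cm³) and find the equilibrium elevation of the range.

Balancing pressure at the compensation depth: ρ_c h = (ρ_m − ρ_c) r.
h = r (ρ_m − ρ_c) / ρ_c = 39.21 km × (3.26 − 2.83) / 2.83 = 5.96 km.

5.96 km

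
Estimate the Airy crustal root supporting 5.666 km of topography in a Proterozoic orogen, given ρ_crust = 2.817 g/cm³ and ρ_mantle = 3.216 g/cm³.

40 km

Equating mass per unit area of the two columns: the weight of the topography is balanced by the buoyancy of the root, ρ_c h = (ρ_m − ρ_c) r.
r = h · ρ_c / (ρ_m − ρ_c) = 5.666 km × 2.817 / (3.216 − 2.817) = 40 km.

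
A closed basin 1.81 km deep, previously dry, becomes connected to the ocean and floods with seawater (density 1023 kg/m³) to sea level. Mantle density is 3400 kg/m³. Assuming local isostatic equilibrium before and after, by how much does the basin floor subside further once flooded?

After flooding the water column is d + s deep. Its weight must equal the weight of mantle displaced by the extra subsidence s: (d + s) ρ_w = s ρ_m.
s = d ρ_w / (ρ_m − ρ_w) = 1.81 km × 1023/(3400 − 1023) = 0.779 km.

0.779 km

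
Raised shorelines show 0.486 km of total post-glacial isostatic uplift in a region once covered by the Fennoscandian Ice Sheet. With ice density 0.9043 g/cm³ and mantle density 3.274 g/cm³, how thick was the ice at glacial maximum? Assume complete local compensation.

1.76 km

u = t ρ_ice/ρ_m → t = u ρ_m/ρ_ice = 0.486 km × 3.274/0.9043 = 1.76 km.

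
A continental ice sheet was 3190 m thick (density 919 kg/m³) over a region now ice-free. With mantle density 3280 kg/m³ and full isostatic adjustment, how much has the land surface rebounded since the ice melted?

Removing the load lets mantle flow back in; uplift u satisfies ρ_ice t = ρ_m u.
u = t ρ_ice/ρ_m = 3190 m × 919/3280 = 894 m.

894 m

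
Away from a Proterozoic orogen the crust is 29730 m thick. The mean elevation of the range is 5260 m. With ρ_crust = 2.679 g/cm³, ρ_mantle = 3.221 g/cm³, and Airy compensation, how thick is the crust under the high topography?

61000 m

Root depth r = h ρ_c / (ρ_m − ρ_c) = 5260 m × 2.679 / 0.542 = 26000 m.
Total thickness = T + h + r = 29730 m + 5260 m + 26000 m = 61000 m.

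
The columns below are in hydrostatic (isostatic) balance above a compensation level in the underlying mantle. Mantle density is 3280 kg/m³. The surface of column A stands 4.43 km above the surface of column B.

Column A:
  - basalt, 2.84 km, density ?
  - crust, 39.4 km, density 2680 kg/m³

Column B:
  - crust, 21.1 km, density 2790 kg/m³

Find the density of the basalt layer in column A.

Take the compensation level at the base of the deeper column (depth z_c below the surface of column A) and equate Σ ρ_i t_i down to z_c; mantle fills any gap and the z_c terms cancel.
Column A: 2.84×ρ + 39.4×2680 + (z_c − 42.24)×3280
Column B: 4.43×0 + 21.1×2790 + (z_c − 4.43 − 21.1)×3280
The z_c×3280 term appears on both sides and cancels. Collect the known terms of each column as K = Σ(ρt)_known − 3280 × (depth of known layers): K_A = 105592 − 3280×42.24 = −32955.2; K_B = 58869 − 3280×(4.43 + 21.1) = −24869.4.
Balance: K_A + 2.84×ρ = K_B, so ρ = (K_B − K_A)/2.84 = 8085.8/2.84 = 2850 kg/m³.

2850 kg/m³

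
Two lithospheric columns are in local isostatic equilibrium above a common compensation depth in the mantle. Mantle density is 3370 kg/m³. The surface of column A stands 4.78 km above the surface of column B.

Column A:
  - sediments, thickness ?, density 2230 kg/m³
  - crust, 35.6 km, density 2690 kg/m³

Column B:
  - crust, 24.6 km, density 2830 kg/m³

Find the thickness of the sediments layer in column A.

4.55 km

Take the compensation level at the base of the deeper column (depth z_c below the surface of column A) and equate Σ ρ_i t_i down to z_c; mantle fills any gap and the z_c terms cancel.
Column A: x×2230 + 35.6×2690 + (z_c − 35.6 − x)×3370
Column B: 4.78×0 + 24.6×2830 + (z_c − 4.78 − 24.6)×3370
The z_c×3370 term appears on both sides and cancels. Collect the known terms of each column as K = Σ(ρt)_known − 3370 × (depth of known layers): K_A = 95764 − 3370×35.6 = −24208; K_B = 69618 − 3370×(4.78 + 24.6) = −29392.6.
Balance: K_A − x×(3370 − 2230) = K_B, so x = (K_A − K_B)/(3370 − 2230) = 5184.6/1140 = 4.55 km.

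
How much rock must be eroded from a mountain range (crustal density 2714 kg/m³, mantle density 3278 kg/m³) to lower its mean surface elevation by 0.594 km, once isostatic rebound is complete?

Net drop Δ = e − u = e − e ρ_c/ρ_m = e (ρ_m − ρ_c)/ρ_m.
e = Δ ρ_m/(ρ_m − ρ_c) = 0.594 km × 3278/564 = 3.45 km.

3.45 km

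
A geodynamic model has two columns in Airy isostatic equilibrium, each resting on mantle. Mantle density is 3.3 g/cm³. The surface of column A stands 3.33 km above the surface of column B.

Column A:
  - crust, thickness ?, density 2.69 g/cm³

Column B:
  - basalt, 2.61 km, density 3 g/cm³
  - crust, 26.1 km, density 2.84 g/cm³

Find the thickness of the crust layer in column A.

Take the compensation level at the base of the deeper column (depth z_c below the surface of column A) and equate Σ ρ_i t_i down to z_c; mantle fills any gap and the z_c terms cancel.
Column A: x×2.69 + (z_c − 0 − x)×3.3
Column B: 3.33×0 + 2.61×3 + 26.1×2.84 + (z_c − 3.33 − 28.71)×3.3
The z_c×3.3 term appears on both sides and cancels. Collect the known terms of each column as K = Σ(ρt)_known − 3.3 × (depth of known layers): K_A = 0 − 3.3×0 = 0; K_B = 81.954 − 3.3×(3.33 + 28.71) = −23.778.
Balance: K_A − x×(3.3 − 2.69) = K_B, so x = (K_A − K_B)/(3.3 − 2.69) = 23.778/0.61 = 39 km.

39 km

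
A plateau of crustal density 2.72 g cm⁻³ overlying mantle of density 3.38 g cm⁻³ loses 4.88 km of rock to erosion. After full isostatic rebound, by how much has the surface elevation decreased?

Rebound u = e ρ_c/ρ_m = 4.88 km × 2.72/3.38 = 3.927 km.
Net surface drop = e − u = 4.88 km − 3.927 km = e (ρ_m − ρ_c)/ρ_m = 0.953 km.

0.953 km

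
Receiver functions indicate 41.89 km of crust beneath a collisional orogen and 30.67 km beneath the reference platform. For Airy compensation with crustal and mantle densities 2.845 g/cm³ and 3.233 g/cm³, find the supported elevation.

1.35 km

Excess crust Δ = 41.89 km − 30.67 km = 11.22 km, split between elevation h and root r with h + r = Δ.
Airy balance ρ_c h = (ρ_m − ρ_c) r gives r = h ρ_c/(ρ_m − ρ_c), so h (1 + ρ_c/(ρ_m − ρ_c)) = Δ, i.e. h = Δ (ρ_m − ρ_c)/ρ_m.
h = 11.22 km × 0.388/3.233 = 1.35 km.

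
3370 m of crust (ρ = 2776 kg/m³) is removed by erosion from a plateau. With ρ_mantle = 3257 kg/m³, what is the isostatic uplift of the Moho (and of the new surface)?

Unloading: uplift u = e ρ_c/ρ_m = 3370 m × 2776/3257 = 2870 m.

2870 m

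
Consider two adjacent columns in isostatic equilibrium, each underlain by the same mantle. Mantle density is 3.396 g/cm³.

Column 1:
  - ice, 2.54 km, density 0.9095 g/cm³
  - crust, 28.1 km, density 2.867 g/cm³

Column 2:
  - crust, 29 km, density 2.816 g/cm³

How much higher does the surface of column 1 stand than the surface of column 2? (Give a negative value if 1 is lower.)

For any compensation level in the mantle, the mantle terms cancel and isostasy reduces to e = (Σt_1 − Σt_2) − (Σ(ρt)_1 − Σ(ρt)_2) / ρ_m.
Σt_1 = 30.64 km; Σt_2 = 29 km; Σ(ρt)_1 = 82.87283; Σ(ρt)_2 = 81.664 (in km·g/cm³).
e = (30.64 − 29) − (82.87283 − 81.664) / 3.396 = 1.28 km.

1.28 km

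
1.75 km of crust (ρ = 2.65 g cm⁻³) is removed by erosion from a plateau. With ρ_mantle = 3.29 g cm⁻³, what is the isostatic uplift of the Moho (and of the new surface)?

Unloading: uplift u = e ρ_c/ρ_m = 1.75 km × 2.65/3.29 = 1.41 km.

1.41 km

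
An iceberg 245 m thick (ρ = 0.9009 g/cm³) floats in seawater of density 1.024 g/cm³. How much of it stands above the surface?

29.5 m

Floating equilibrium: submerged depth d = t ρ_obj/ρ_fluid = 245 m × 0.9009/1.024 = 215.5 m.
Freeboard = t − d = 245 m − 215.5 m = 29.5 m.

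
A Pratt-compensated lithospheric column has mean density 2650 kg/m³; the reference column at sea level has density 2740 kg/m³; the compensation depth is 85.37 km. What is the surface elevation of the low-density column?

ρ_ref D = ρ (D + h) → h = D (ρ_ref − ρ)/ρ.
h = 85.37 km × (2740 − 2650)/2650 = 2.9 km.

2.9 km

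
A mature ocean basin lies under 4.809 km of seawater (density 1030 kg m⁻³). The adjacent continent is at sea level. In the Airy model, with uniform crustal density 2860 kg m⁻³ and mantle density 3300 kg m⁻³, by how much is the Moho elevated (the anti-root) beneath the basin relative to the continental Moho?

20 km

Equating mass per unit area of the two columns: replacing crust with seawater at the top is compensated by replacing crust with mantle at the base: d (ρ_c − ρ_w) = a (ρ_m − ρ_c).
a = d (ρ_c − ρ_w)/(ρ_m − ρ_c) = 4.809 km × 1830/440 = 20 km.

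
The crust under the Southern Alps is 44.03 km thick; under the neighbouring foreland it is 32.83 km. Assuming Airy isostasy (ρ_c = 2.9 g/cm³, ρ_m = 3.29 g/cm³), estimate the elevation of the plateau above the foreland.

Excess crust Δ = 44.03 km − 32.83 km = 11.2 km, split between elevation h and root r with h + r = Δ.
Airy balance ρ_c h = (ρ_m − ρ_c) r gives r = h ρ_c/(ρ_m − ρ_c), so h (1 + ρ_c/(ρ_m − ρ_c)) = Δ, i.e. h = Δ (ρ_m − ρ_c)/ρ_m.
h = 11.2 km × 0.39/3.29 = 1.33 km.

1.33 km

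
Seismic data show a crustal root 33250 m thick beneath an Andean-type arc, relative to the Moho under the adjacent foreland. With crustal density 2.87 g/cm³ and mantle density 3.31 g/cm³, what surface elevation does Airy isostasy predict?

By Archimedes' principle applied to the lithosphere: ρ_c h = (ρ_m − ρ_c) r.
h = r (ρ_m − ρ_c) / ρ_c = 33250 m × (3.31 − 2.87) / 2.87 = 5100 m.

5100 m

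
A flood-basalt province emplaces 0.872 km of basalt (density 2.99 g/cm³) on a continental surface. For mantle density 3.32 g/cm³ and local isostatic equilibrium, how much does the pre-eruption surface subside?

0.785 km

Subaerial loading: s = t ρ_load / ρ_m.
s = 0.872 km × 2.99/3.32 = 0.785 km.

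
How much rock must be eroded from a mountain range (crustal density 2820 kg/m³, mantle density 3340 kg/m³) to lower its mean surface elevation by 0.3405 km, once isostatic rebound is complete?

Net drop Δ = e − u = e − e ρ_c/ρ_m = e (ρ_m − ρ_c)/ρ_m.
e = Δ ρ_m/(ρ_m − ρ_c) = 0.3405 km × 3340/520 = 2.19 km.

2.19 km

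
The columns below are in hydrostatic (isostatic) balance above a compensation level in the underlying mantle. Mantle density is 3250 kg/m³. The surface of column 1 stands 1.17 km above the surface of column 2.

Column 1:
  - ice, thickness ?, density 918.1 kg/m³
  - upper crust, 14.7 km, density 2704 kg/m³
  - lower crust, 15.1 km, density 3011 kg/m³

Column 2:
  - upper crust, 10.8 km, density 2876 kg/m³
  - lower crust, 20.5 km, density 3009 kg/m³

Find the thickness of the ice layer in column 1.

Take the compensation level at the base of the deeper column (depth z_c below the surface of column 1) and equate Σ ρ_i t_i down to z_c; mantle fills any gap and the z_c terms cancel.
Column 1: x×918.1 + 14.7×2704 + 15.1×3011 + (z_c − 29.8 − x)×3250
Column 2: 1.17×0 + 10.8×2876 + 20.5×3009 + (z_c − 1.17 − 31.3)×3250
The z_c×3250 term appears on both sides and cancels. Collect the known terms of each column as K = Σ(ρt)_known − 3250 × (depth of known layers): K_1 = 85214.9 − 3250×29.8 = −11635.1; K_2 = 92745.3 − 3250×(1.17 + 31.3) = −12782.2.
Balance: K_1 − x×(3250 − 918.1) = K_2, so x = (K_1 − K_2)/(3250 − 918.1) = 1147.1/2331.9 = 0.492 km.

0.492 km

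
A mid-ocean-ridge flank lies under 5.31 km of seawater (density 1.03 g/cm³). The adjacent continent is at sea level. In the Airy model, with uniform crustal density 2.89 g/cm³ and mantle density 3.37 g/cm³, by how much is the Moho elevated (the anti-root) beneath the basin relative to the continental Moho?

For local isostatic compensation: replacing crust with seawater at the top is compensated by replacing crust with mantle at the base: d (ρ_c − ρ_w) = a (ρ_m − ρ_c).
a = d (ρ_c − ρ_w)/(ρ_m − ρ_c) = 5.31 km × 1.86/0.48 = 20.6 km.

20.6 km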